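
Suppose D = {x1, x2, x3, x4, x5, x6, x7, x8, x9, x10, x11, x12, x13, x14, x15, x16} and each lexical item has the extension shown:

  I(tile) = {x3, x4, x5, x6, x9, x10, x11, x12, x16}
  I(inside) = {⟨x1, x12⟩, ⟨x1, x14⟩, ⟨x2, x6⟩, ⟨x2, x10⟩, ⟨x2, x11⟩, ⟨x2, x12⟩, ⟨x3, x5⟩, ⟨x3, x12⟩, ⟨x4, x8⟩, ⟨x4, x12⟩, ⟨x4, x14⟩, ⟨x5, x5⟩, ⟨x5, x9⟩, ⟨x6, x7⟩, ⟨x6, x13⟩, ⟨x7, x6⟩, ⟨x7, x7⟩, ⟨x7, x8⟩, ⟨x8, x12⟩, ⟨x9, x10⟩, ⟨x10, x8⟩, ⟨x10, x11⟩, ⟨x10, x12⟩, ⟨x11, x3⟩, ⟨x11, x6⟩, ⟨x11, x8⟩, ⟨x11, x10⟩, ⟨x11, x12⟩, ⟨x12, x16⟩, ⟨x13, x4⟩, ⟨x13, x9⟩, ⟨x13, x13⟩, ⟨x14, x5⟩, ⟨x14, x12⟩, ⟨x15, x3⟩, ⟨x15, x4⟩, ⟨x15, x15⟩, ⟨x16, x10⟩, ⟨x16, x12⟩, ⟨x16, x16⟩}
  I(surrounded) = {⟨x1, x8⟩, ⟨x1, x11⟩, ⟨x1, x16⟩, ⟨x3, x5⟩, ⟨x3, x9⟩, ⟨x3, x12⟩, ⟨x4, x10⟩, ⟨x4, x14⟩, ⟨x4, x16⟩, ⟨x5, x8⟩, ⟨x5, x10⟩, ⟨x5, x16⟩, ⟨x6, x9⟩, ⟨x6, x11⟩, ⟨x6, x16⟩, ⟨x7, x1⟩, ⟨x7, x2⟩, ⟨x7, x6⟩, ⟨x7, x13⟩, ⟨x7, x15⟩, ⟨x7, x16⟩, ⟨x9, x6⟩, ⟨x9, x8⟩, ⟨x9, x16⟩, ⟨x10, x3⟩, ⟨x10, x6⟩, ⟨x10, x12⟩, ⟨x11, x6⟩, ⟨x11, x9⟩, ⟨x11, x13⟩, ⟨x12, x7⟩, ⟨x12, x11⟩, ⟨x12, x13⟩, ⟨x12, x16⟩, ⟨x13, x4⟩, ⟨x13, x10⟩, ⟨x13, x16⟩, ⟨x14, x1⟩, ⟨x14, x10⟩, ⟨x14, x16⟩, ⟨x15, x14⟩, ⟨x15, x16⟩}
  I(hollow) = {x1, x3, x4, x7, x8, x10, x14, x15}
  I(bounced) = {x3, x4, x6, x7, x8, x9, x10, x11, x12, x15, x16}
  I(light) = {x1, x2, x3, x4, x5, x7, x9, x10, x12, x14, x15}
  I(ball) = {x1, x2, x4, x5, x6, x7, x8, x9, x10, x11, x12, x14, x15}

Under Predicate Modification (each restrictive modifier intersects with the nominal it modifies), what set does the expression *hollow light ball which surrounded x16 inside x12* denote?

{x1, x4, x14}

⟦which surrounded x16⟧ = {x : ⟨x, x16⟩ ∈ ⟦surrounded⟧} = {x1, x4, x5, x6, x7, x9, x12, x13, x14, x15}
⟦inside x12⟧ = {x : ⟨x, x12⟩ ∈ ⟦inside⟧} = {x1, x2, x3, x4, x8, x10, x11, x14, x16}
⟦ball⟧ = {x1, x2, x4, x5, x6, x7, x8, x9, x10, x11, x12, x14, x15}
… ∩ ⟦which surrounded x16⟧ = {x1, x2, x4, x5, x6, x7, x8, x9, x10, x11, x12, x14, x15} ∩ {x1, x4, x5, x6, x7, x9, x12, x13, x14, x15} = {x1, x4, x5, x6, x7, x9, x12, x14, x15}
… ∩ ⟦inside x12⟧ = {x1, x4, x5, x6, x7, x9, x12, x14, x15} ∩ {x1, x2, x3, x4, x8, x10, x11, x14, x16} = {x1, x4, x14}
… ∩ ⟦hollow⟧ = {x1, x4, x14} ∩ {x1, x3, x4, x7, x8, x10, x14, x15} = {x1, x4, x14}
… ∩ ⟦light⟧ = {x1, x4, x14} ∩ {x1, x2, x3, x4, x5, x7, x9, x10, x12, x14, x15} = {x1, x4, x14}
So ⟦hollow light ball which surrounded x16 inside x12⟧ = {x1, x4, x14}.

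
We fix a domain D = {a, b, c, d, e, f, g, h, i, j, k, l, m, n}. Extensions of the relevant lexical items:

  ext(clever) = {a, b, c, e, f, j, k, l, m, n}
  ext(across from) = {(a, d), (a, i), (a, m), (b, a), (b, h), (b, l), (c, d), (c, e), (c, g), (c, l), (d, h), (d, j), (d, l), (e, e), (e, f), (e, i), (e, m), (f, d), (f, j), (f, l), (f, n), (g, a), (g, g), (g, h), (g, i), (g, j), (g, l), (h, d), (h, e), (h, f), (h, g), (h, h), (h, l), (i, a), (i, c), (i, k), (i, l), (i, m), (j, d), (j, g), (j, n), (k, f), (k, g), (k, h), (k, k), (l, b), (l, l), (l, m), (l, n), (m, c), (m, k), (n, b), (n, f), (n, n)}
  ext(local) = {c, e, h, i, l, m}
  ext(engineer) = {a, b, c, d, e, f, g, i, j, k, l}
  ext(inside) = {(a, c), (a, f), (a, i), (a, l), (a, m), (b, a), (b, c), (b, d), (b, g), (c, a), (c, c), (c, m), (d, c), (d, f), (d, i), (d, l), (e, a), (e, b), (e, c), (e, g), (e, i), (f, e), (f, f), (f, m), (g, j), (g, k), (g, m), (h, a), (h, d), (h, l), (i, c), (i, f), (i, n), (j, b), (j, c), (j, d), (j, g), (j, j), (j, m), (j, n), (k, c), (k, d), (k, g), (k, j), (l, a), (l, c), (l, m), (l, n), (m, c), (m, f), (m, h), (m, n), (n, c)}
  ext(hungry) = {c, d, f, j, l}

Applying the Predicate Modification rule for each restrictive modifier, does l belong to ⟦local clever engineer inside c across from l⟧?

⟦inside c⟧ = {x : ⟨x, c⟩ ∈ ⟦inside⟧} = {a, b, c, d, e, i, j, k, l, m, n}
⟦across from l⟧ = {x : ⟨x, l⟩ ∈ ⟦across from⟧} = {b, c, d, f, g, h, i, l}
⟦engineer⟧ = {a, b, c, d, e, f, g, i, j, k, l}
… ∩ ⟦inside c⟧ = {a, b, c, d, e, f, g, i, j, k, l} ∩ {a, b, c, d, e, i, j, k, l, m, n} = {a, b, c, d, e, i, j, k, l}
… ∩ ⟦across from l⟧ = {a, b, c, d, e, i, j, k, l} ∩ {b, c, d, f, g, h, i, l} = {b, c, d, i, l}
… ∩ ⟦local⟧ = {b, c, d, i, l} ∩ {c, e, h, i, l, m} = {c, i, l}
… ∩ ⟦clever⟧ = {c, i, l} ∩ {a, b, c, e, f, j, k, l, m, n} = {c, l}
⟦local clever engineer inside c across from l⟧ = {c, l}; l ∈ this set.

yes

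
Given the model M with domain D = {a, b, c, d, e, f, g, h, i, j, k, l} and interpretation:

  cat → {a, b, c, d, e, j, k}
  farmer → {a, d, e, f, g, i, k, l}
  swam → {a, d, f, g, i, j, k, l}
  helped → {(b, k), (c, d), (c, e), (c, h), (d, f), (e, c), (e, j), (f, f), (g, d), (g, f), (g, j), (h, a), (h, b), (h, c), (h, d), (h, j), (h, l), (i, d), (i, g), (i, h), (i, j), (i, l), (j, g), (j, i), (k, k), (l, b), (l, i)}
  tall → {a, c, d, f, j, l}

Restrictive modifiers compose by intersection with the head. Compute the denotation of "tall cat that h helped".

⟦that h helped⟧ = {x : ⟨h, x⟩ ∈ ⟦helped⟧} = {a, b, c, d, j, l}
⟦cat⟧ = {a, b, c, d, e, j, k}
… ∩ ⟦that h helped⟧ = {a, b, c, d, e, j, k} ∩ {a, b, c, d, j, l} = {a, b, c, d, j}
… ∩ ⟦tall⟧ = {a, b, c, d, j} ∩ {a, c, d, f, j, l} = {a, c, d, j}
So ⟦tall cat that h helped⟧ = {a, c, d, j}.

{a, c, d, j}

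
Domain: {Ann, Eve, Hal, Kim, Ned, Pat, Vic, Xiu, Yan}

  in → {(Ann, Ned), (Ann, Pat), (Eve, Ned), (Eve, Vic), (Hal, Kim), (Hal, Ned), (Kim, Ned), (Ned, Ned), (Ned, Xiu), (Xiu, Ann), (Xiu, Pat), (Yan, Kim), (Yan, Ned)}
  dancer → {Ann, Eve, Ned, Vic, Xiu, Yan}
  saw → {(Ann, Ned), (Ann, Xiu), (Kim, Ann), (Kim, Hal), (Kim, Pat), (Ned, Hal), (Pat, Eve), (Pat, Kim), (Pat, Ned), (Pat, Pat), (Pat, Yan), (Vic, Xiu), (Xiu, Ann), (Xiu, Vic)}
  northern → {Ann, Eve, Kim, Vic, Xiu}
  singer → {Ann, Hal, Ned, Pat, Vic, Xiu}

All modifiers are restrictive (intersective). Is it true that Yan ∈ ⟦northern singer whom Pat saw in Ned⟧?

⟦whom Pat saw⟧ = {x : ⟨Pat, x⟩ ∈ ⟦saw⟧} = {Eve, Kim, Ned, Pat, Yan}
⟦in Ned⟧ = {x : ⟨x, Ned⟩ ∈ ⟦in⟧} = {Ann, Eve, Hal, Kim, Ned, Yan}
⟦singer⟧ = {Ann, Hal, Ned, Pat, Vic, Xiu}
… ∩ ⟦whom Pat saw⟧ = {Ann, Hal, Ned, Pat, Vic, Xiu} ∩ {Eve, Kim, Ned, Pat, Yan} = {Ned, Pat}
… ∩ ⟦in Ned⟧ = {Ned, Pat} ∩ {Ann, Eve, Hal, Kim, Ned, Yan} = {Ned}
… ∩ ⟦northern⟧ = {Ned} ∩ {Ann, Eve, Kim, Vic, Xiu} = ∅
⟦northern singer whom Pat saw in Ned⟧ = ∅; Yan ∉ this set.

no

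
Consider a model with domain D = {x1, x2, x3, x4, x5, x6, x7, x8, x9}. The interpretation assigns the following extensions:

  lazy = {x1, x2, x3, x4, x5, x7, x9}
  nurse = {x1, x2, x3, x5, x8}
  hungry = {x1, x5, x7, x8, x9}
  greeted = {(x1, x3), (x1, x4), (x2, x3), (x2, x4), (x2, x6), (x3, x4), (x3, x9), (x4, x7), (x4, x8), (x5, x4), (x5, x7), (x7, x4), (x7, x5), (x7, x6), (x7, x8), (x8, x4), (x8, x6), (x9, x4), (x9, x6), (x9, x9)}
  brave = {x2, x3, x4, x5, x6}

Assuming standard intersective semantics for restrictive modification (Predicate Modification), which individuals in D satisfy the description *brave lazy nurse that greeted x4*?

{x2, x3, x5}

⟦that greeted x4⟧ = {x : ⟨x, x4⟩ ∈ ⟦greeted⟧} = {x1, x2, x3, x5, x7, x8, x9}
⟦nurse⟧ = {x1, x2, x3, x5, x8}
… ∩ ⟦that greeted x4⟧ = {x1, x2, x3, x5, x8} ∩ {x1, x2, x3, x5, x7, x8, x9} = {x1, x2, x3, x5, x8}
… ∩ ⟦brave⟧ = {x1, x2, x3, x5, x8} ∩ {x2, x3, x4, x5, x6} = {x2, x3, x5}
… ∩ ⟦lazy⟧ = {x2, x3, x5} ∩ {x1, x2, x3, x4, x5, x7, x9} = {x2, x3, x5}
So ⟦brave lazy nurse that greeted x4⟧ = {x2, x3, x5}.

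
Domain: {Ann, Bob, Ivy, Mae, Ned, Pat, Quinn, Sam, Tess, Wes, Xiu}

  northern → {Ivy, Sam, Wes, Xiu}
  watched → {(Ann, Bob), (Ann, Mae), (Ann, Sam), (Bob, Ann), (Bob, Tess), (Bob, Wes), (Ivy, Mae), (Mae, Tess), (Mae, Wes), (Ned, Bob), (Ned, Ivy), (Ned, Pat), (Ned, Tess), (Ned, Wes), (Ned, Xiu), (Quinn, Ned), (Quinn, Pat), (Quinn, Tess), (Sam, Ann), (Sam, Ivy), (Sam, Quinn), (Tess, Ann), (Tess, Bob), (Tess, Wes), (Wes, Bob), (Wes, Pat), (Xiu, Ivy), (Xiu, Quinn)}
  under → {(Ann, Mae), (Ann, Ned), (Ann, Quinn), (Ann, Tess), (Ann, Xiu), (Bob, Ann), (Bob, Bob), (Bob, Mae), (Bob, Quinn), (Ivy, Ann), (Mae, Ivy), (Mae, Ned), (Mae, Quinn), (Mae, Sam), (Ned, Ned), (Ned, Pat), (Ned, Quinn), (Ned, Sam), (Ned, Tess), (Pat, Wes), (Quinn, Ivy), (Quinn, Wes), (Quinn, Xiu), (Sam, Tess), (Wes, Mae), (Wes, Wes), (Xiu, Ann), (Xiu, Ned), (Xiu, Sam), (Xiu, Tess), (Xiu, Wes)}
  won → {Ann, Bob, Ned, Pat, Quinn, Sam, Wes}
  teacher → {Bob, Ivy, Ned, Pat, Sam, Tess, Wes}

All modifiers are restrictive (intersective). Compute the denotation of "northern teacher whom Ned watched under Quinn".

{ }

⟦whom Ned watched⟧ = {x : ⟨Ned, x⟩ ∈ ⟦watched⟧} = {Bob, Ivy, Pat, Tess, Wes, Xiu}
⟦under Quinn⟧ = {x : ⟨x, Quinn⟩ ∈ ⟦under⟧} = {Ann, Bob, Mae, Ned}
⟦teacher⟧ = {Bob, Ivy, Ned, Pat, Sam, Tess, Wes}
… ∩ ⟦whom Ned watched⟧ = {Bob, Ivy, Ned, Pat, Sam, Tess, Wes} ∩ {Bob, Ivy, Pat, Tess, Wes, Xiu} = {Bob, Ivy, Pat, Tess, Wes}
… ∩ ⟦under Quinn⟧ = {Bob, Ivy, Pat, Tess, Wes} ∩ {Ann, Bob, Mae, Ned} = {Bob}
… ∩ ⟦northern⟧ = {Bob} ∩ {Ivy, Sam, Wes, Xiu} = ∅
So ⟦northern teacher whom Ned watched under Quinn⟧ = { }.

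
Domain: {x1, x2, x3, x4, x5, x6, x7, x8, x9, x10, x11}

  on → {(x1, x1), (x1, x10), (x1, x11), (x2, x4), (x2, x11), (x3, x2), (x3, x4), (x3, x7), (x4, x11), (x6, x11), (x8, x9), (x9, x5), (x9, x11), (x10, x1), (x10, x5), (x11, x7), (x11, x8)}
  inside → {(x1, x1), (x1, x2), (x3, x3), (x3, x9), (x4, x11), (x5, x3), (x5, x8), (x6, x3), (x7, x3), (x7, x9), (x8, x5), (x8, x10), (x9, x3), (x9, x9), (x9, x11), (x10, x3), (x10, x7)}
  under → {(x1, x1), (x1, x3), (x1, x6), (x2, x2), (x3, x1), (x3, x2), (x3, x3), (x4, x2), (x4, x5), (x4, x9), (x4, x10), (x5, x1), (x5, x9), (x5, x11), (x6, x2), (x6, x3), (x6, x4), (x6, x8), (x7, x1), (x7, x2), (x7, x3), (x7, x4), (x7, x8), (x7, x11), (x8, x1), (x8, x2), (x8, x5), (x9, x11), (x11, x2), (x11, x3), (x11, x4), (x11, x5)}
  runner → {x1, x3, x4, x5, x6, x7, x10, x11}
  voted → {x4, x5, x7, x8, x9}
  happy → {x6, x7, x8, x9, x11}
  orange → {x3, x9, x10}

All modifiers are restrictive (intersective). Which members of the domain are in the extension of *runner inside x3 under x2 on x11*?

{x6}

⟦inside x3⟧ = {x : ⟨x, x3⟩ ∈ ⟦inside⟧} = {x3, x5, x6, x7, x9, x10}
⟦under x2⟧ = {x : ⟨x, x2⟩ ∈ ⟦under⟧} = {x2, x3, x4, x6, x7, x8, x11}
⟦on x11⟧ = {x : ⟨x, x11⟩ ∈ ⟦on⟧} = {x1, x2, x4, x6, x9}
⟦runner⟧ = {x1, x3, x4, x5, x6, x7, x10, x11}
… ∩ ⟦inside x3⟧ = {x1, x3, x4, x5, x6, x7, x10, x11} ∩ {x3, x5, x6, x7, x9, x10} = {x3, x5, x6, x7, x10}
… ∩ ⟦under x2⟧ = {x3, x5, x6, x7, x10} ∩ {x2, x3, x4, x6, x7, x8, x11} = {x3, x6, x7}
… ∩ ⟦on x11⟧ = {x3, x6, x7} ∩ {x1, x2, x4, x6, x9} = {x6}
So ⟦runner inside x3 under x2 on x11⟧ = {x6}.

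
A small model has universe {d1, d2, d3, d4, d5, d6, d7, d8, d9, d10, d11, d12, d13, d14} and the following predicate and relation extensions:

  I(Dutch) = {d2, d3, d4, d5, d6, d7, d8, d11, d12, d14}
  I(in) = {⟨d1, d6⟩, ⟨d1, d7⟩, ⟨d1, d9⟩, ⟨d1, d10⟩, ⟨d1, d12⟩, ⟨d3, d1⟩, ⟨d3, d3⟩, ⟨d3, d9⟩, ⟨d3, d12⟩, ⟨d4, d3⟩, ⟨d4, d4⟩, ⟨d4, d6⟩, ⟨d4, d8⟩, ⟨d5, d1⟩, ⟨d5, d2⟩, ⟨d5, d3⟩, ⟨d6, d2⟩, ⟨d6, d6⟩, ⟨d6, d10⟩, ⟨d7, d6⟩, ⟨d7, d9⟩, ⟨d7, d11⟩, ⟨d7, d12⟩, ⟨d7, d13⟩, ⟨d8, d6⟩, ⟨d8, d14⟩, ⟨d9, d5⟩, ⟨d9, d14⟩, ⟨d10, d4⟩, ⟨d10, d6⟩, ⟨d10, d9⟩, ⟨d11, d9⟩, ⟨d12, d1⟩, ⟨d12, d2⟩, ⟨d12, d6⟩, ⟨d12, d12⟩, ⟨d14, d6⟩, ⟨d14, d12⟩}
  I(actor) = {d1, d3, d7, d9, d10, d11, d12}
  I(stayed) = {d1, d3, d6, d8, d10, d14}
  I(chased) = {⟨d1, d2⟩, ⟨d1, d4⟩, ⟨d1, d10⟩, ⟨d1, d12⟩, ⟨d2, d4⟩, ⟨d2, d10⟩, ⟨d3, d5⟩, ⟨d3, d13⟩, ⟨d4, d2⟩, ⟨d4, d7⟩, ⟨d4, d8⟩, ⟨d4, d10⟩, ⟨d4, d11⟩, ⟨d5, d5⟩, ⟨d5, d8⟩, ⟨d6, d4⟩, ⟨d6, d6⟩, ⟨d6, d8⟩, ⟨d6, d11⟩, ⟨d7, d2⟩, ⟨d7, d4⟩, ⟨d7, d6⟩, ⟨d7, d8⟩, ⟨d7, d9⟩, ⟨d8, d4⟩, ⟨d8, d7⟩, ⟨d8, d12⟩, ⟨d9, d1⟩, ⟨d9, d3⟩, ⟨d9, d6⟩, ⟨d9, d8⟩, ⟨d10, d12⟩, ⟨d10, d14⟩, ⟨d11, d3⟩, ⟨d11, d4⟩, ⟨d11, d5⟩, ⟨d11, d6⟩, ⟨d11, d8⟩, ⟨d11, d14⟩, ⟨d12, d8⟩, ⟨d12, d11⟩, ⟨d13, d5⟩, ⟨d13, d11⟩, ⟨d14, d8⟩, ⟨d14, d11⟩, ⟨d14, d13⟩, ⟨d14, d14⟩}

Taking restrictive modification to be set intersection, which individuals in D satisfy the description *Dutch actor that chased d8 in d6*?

⟦that chased d8⟧ = {x : ⟨x, d8⟩ ∈ ⟦chased⟧} = {d4, d5, d6, d7, d9, d11, d12, d14}
⟦in d6⟧ = {x : ⟨x, d6⟩ ∈ ⟦in⟧} = {d1, d4, d6, d7, d8, d10, d12, d14}
⟦actor⟧ = {d1, d3, d7, d9, d10, d11, d12}
… ∩ ⟦that chased d8⟧ = {d1, d3, d7, d9, d10, d11, d12} ∩ {d4, d5, d6, d7, d9, d11, d12, d14} = {d7, d9, d11, d12}
… ∩ ⟦in d6⟧ = {d7, d9, d11, d12} ∩ {d1, d4, d6, d7, d8, d10, d12, d14} = {d7, d12}
… ∩ ⟦Dutch⟧ = {d7, d12} ∩ {d2, d3, d4, d5, d6, d7, d8, d11, d12, d14} = {d7, d12}
So ⟦Dutch actor that chased d8 in d6⟧ = {d7, d12}.

{d7, d12}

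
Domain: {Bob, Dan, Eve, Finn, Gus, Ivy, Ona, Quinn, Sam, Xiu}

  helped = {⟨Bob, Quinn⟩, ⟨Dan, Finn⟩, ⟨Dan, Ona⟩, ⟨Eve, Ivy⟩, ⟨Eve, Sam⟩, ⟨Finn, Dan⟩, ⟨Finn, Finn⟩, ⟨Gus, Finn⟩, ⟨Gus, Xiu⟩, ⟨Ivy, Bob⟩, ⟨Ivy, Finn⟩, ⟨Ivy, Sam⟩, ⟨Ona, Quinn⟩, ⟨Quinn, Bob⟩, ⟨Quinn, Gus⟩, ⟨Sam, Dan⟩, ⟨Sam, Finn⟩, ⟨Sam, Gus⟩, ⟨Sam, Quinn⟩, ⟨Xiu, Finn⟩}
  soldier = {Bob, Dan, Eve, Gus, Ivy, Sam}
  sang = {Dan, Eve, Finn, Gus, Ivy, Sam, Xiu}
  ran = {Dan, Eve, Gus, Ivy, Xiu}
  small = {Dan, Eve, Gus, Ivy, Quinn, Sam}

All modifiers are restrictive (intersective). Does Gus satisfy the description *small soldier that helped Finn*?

yes

⟦that helped Finn⟧ = {x : ⟨x, Finn⟩ ∈ ⟦helped⟧} = {Dan, Finn, Gus, Ivy, Sam, Xiu}
⟦soldier⟧ = {Bob, Dan, Eve, Gus, Ivy, Sam}
… ∩ ⟦that helped Finn⟧ = {Bob, Dan, Eve, Gus, Ivy, Sam} ∩ {Dan, Finn, Gus, Ivy, Sam, Xiu} = {Dan, Gus, Ivy, Sam}
… ∩ ⟦small⟧ = {Dan, Gus, Ivy, Sam} ∩ {Dan, Eve, Gus, Ivy, Quinn, Sam} = {Dan, Gus, Ivy, Sam}
⟦small soldier that helped Finn⟧ = {Dan, Gus, Ivy, Sam}; Gus ∈ this set.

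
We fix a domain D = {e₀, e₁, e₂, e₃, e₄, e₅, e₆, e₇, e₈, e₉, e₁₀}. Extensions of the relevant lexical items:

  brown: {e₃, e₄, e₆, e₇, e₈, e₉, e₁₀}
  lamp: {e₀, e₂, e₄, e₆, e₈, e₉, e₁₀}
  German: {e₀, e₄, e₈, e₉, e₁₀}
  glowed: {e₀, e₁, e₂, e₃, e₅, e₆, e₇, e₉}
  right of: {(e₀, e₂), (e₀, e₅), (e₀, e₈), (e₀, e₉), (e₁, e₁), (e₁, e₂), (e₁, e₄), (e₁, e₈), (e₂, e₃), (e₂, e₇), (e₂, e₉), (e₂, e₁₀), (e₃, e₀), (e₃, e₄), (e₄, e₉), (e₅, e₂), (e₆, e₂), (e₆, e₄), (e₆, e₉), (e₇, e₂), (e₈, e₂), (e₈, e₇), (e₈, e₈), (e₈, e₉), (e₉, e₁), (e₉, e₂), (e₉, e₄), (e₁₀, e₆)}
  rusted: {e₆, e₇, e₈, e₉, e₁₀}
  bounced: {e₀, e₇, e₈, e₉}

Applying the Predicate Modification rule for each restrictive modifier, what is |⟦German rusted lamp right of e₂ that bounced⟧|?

⟦right of e₂⟧ = {x : ⟨x, e₂⟩ ∈ ⟦right of⟧} = {e₀, e₁, e₅, e₆, e₇, e₈, e₉}
⟦that bounced⟧ = ⟦bounced⟧ = {e₀, e₇, e₈, e₉}
⟦lamp⟧ = {e₀, e₂, e₄, e₆, e₈, e₉, e₁₀}
… ∩ ⟦right of e₂⟧ = {e₀, e₂, e₄, e₆, e₈, e₉, e₁₀} ∩ {e₀, e₁, e₅, e₆, e₇, e₈, e₉} = {e₀, e₆, e₈, e₉}
… ∩ ⟦that bounced⟧ = {e₀, e₆, e₈, e₉} ∩ {e₀, e₇, e₈, e₉} = {e₀, e₈, e₉}
… ∩ ⟦German⟧ = {e₀, e₈, e₉} ∩ {e₀, e₄, e₈, e₉, e₁₀} = {e₀, e₈, e₉}
… ∩ ⟦rusted⟧ = {e₀, e₈, e₉} ∩ {e₆, e₇, e₈, e₉, e₁₀} = {e₈, e₉}
⟦German rusted lamp right of e₂ that bounced⟧ = {e₈, e₉}, so the cardinality is 2.

2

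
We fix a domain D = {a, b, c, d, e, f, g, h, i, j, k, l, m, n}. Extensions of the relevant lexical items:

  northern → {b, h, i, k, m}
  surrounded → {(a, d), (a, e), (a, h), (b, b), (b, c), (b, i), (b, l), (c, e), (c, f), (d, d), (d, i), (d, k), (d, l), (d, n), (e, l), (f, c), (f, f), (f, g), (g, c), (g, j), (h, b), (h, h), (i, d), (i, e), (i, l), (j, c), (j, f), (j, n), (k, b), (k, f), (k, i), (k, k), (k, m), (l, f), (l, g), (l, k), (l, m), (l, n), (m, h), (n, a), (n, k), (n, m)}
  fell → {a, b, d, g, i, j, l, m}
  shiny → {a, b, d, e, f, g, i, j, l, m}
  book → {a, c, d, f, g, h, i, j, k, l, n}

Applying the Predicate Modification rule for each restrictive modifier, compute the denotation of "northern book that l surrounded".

{k}

⟦that l surrounded⟧ = {x : ⟨l, x⟩ ∈ ⟦surrounded⟧} = {f, g, k, m, n}
⟦book⟧ = {a, c, d, f, g, h, i, j, k, l, n}
… ∩ ⟦that l surrounded⟧ = {a, c, d, f, g, h, i, j, k, l, n} ∩ {f, g, k, m, n} = {f, g, k, n}
… ∩ ⟦northern⟧ = {f, g, k, n} ∩ {b, h, i, k, m} = {k}
So ⟦northern book that l surrounded⟧ = {k}.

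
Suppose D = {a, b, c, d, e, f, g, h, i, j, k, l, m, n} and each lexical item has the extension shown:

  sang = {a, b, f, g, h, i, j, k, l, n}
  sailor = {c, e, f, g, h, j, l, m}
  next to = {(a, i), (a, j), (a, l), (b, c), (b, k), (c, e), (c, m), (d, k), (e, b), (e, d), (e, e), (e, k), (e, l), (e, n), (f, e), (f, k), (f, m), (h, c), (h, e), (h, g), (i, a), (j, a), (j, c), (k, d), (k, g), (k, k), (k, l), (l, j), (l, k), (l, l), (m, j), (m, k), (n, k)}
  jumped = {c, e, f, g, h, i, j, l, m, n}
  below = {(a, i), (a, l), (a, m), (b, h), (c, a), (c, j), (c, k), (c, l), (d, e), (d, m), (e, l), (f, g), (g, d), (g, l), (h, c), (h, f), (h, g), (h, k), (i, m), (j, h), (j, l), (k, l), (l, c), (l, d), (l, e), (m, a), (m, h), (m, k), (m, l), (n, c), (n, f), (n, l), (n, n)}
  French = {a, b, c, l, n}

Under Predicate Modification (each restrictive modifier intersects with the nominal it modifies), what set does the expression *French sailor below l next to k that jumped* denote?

⟦below l⟧ = {x : ⟨x, l⟩ ∈ ⟦below⟧} = {a, c, e, g, j, k, m, n}
⟦next to k⟧ = {x : ⟨x, k⟩ ∈ ⟦next to⟧} = {b, d, e, f, k, l, m, n}
⟦that jumped⟧ = ⟦jumped⟧ = {c, e, f, g, h, i, j, l, m, n}
⟦sailor⟧ = {c, e, f, g, h, j, l, m}
… ∩ ⟦below l⟧ = {c, e, f, g, h, j, l, m} ∩ {a, c, e, g, j, k, m, n} = {c, e, g, j, m}
… ∩ ⟦next to k⟧ = {c, e, g, j, m} ∩ {b, d, e, f, k, l, m, n} = {e, m}
… ∩ ⟦that jumped⟧ = {e, m} ∩ {c, e, f, g, h, i, j, l, m, n} = {e, m}
… ∩ ⟦French⟧ = {e, m} ∩ {a, b, c, l, n} = ∅
So ⟦French sailor below l next to k that jumped⟧ = ∅.

∅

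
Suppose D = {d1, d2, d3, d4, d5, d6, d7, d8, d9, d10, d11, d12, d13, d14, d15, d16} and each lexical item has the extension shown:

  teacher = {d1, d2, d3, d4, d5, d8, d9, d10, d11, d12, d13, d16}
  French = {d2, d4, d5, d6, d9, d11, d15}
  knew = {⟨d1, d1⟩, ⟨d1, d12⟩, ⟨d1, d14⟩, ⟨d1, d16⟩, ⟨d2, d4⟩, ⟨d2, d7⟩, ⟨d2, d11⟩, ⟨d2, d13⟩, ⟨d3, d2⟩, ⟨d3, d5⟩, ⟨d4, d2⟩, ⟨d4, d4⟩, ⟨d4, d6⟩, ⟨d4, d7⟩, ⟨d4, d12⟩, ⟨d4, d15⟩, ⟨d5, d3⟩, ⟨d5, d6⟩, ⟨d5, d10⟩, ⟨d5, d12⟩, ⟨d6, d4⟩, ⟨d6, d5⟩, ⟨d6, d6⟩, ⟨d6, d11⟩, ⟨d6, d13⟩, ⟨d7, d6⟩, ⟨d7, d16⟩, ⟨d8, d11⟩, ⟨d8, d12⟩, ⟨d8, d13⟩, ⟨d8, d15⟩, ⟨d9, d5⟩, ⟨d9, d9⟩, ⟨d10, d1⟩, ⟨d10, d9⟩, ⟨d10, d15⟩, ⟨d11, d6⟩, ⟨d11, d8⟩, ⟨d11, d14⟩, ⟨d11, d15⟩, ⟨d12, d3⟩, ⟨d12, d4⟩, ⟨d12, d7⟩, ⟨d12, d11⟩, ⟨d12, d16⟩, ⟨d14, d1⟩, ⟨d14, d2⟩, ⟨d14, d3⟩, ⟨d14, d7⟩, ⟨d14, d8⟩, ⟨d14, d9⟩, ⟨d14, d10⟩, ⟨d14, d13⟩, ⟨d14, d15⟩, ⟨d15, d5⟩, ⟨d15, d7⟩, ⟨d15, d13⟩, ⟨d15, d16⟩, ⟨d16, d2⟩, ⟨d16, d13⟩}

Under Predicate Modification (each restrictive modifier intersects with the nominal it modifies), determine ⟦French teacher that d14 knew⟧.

{d2, d9}

⟦that d14 knew⟧ = {x : ⟨d14, x⟩ ∈ ⟦knew⟧} = {d1, d2, d3, d7, d8, d9, d10, d13, d15}
⟦teacher⟧ = {d1, d2, d3, d4, d5, d8, d9, d10, d11, d12, d13, d16}
… ∩ ⟦that d14 knew⟧ = {d1, d2, d3, d4, d5, d8, d9, d10, d11, d12, d13, d16} ∩ {d1, d2, d3, d7, d8, d9, d10, d13, d15} = {d1, d2, d3, d8, d9, d10, d13}
… ∩ ⟦French⟧ = {d1, d2, d3, d8, d9, d10, d13} ∩ {d2, d4, d5, d6, d9, d11, d15} = {d2, d9}
So ⟦French teacher that d14 knew⟧ = {d2, d9}.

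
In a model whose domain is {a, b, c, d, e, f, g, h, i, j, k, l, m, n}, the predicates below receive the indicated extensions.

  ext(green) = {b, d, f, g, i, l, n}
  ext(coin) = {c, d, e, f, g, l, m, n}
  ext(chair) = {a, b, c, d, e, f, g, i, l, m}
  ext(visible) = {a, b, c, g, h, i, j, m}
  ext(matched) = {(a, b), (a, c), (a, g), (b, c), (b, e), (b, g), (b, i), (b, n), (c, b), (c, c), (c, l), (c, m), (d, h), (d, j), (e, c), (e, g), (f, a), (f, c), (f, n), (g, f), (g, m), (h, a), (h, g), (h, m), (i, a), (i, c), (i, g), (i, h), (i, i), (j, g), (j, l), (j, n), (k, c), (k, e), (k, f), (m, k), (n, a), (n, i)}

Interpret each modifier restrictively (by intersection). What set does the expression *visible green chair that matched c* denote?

{b, i}

⟦that matched c⟧ = {x : ⟨x, c⟩ ∈ ⟦matched⟧} = {a, b, c, e, f, i, k}
⟦chair⟧ = {a, b, c, d, e, f, g, i, l, m}
… ∩ ⟦that matched c⟧ = {a, b, c, d, e, f, g, i, l, m} ∩ {a, b, c, e, f, i, k} = {a, b, c, e, f, i}
… ∩ ⟦visible⟧ = {a, b, c, e, f, i} ∩ {a, b, c, g, h, i, j, m} = {a, b, c, i}
… ∩ ⟦green⟧ = {a, b, c, i} ∩ {b, d, f, g, i, l, n} = {b, i}
So ⟦visible green chair that matched c⟧ = {b, i}.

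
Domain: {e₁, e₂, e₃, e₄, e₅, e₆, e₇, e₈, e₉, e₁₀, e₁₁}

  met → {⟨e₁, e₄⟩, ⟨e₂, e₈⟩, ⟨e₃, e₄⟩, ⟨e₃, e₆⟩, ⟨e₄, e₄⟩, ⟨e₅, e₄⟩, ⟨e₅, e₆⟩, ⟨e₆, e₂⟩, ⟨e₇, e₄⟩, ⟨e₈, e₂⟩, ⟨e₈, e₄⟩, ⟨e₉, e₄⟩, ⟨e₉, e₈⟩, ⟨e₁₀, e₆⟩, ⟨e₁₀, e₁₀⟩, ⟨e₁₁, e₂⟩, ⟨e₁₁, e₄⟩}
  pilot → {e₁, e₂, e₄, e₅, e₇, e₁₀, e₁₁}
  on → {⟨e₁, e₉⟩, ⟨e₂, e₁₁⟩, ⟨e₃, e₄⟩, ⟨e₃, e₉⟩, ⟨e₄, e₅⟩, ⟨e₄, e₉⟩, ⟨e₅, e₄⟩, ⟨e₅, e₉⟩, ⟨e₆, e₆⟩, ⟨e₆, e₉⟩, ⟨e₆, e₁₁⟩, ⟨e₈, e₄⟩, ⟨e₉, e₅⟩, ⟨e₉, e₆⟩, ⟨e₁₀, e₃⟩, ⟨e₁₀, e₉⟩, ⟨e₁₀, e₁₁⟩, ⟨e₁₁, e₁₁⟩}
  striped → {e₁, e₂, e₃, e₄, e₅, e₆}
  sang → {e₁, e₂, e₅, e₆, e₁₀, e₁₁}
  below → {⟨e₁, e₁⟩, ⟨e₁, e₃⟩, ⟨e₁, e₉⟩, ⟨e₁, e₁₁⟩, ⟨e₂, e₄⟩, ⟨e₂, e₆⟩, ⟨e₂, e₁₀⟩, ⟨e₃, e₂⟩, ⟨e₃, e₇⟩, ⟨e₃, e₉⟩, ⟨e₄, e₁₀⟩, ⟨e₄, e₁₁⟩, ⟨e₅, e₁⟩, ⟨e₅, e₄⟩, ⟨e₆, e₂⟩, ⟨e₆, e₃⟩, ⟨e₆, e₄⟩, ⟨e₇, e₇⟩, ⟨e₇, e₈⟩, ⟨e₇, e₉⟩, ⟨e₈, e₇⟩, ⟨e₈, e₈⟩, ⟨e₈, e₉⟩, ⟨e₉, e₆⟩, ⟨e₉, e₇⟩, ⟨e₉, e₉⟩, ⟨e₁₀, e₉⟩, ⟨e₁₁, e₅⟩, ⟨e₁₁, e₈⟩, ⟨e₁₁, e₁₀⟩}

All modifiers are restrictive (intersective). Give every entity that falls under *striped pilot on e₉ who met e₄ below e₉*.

⟦on e₉⟧ = {x : ⟨x, e₉⟩ ∈ ⟦on⟧} = {e₁, e₃, e₄, e₅, e₆, e₁₀}
⟦who met e₄⟧ = {x : ⟨x, e₄⟩ ∈ ⟦met⟧} = {e₁, e₃, e₄, e₅, e₇, e₈, e₉, e₁₁}
⟦below e₉⟧ = {x : ⟨x, e₉⟩ ∈ ⟦below⟧} = {e₁, e₃, e₇, e₈, e₉, e₁₀}
⟦pilot⟧ = {e₁, e₂, e₄, e₅, e₇, e₁₀, e₁₁}
… ∩ ⟦on e₉⟧ = {e₁, e₂, e₄, e₅, e₇, e₁₀, e₁₁} ∩ {e₁, e₃, e₄, e₅, e₆, e₁₀} = {e₁, e₄, e₅, e₁₀}
… ∩ ⟦who met e₄⟧ = {e₁, e₄, e₅, e₁₀} ∩ {e₁, e₃, e₄, e₅, e₇, e₈, e₉, e₁₁} = {e₁, e₄, e₅}
… ∩ ⟦below e₉⟧ = {e₁, e₄, e₅} ∩ {e₁, e₃, e₇, e₈, e₉, e₁₀} = {e₁}
… ∩ ⟦striped⟧ = {e₁} ∩ {e₁, e₂, e₃, e₄, e₅, e₆} = {e₁}
So ⟦striped pilot on e₉ who met e₄ below e₉⟧ = {e₁}.

{e₁}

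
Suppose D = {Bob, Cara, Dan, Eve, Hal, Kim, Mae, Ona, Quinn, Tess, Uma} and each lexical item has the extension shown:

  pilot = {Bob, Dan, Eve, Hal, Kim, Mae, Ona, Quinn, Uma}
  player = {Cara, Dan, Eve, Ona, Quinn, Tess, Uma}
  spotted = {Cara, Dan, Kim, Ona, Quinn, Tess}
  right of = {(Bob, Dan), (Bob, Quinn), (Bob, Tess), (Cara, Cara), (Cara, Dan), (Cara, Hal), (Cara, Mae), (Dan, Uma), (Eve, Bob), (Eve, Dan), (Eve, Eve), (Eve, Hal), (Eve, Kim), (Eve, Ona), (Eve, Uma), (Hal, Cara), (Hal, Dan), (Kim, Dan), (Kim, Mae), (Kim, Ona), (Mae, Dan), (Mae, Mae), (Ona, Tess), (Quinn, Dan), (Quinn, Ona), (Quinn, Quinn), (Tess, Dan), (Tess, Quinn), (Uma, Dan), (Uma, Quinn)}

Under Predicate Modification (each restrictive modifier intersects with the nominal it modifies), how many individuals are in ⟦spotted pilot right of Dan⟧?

2

⟦right of Dan⟧ = {x : ⟨x, Dan⟩ ∈ ⟦right of⟧} = {Bob, Cara, Eve, Hal, Kim, Mae, Quinn, Tess, Uma}
⟦pilot⟧ = {Bob, Dan, Eve, Hal, Kim, Mae, Ona, Quinn, Uma}
… ∩ ⟦right of Dan⟧ = {Bob, Dan, Eve, Hal, Kim, Mae, Ona, Quinn, Uma} ∩ {Bob, Cara, Eve, Hal, Kim, Mae, Quinn, Tess, Uma} = {Bob, Eve, Hal, Kim, Mae, Quinn, Uma}
… ∩ ⟦spotted⟧ = {Bob, Eve, Hal, Kim, Mae, Quinn, Uma} ∩ {Cara, Dan, Kim, Ona, Quinn, Tess} = {Kim, Quinn}
⟦spotted pilot right of Dan⟧ = {Kim, Quinn}, so the cardinality is 2.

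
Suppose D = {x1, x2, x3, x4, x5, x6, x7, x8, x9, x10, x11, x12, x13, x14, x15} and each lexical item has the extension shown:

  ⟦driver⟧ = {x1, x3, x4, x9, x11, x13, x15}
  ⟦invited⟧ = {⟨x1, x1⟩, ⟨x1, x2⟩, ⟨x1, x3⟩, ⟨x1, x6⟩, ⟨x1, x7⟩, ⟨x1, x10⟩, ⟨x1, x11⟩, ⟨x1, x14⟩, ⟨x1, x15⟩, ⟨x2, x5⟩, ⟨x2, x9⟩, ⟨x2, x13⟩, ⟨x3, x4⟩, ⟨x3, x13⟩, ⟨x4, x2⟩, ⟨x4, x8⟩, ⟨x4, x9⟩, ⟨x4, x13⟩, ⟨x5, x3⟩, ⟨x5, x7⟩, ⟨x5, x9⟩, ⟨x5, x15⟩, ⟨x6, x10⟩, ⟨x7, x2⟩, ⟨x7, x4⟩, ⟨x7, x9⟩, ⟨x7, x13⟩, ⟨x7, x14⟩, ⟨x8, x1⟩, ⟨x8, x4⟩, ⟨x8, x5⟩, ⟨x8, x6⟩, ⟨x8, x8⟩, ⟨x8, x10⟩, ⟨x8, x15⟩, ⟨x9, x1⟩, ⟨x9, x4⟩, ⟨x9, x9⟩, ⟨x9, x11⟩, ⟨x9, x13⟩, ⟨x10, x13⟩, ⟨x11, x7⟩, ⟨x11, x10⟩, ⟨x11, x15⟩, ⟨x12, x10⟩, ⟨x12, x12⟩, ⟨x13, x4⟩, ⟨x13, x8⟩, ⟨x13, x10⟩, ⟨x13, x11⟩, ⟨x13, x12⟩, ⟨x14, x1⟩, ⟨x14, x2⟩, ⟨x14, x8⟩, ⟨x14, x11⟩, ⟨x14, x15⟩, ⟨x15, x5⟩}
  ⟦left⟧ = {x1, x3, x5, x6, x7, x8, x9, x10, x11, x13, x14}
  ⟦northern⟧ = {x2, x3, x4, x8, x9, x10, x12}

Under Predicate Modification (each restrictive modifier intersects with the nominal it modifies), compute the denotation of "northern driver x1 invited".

{x3}

⟦x1 invited⟧ = {x : ⟨x1, x⟩ ∈ ⟦invited⟧} = {x1, x2, x3, x6, x7, x10, x11, x14, x15}
⟦driver⟧ = {x1, x3, x4, x9, x11, x13, x15}
… ∩ ⟦x1 invited⟧ = {x1, x3, x4, x9, x11, x13, x15} ∩ {x1, x2, x3, x6, x7, x10, x11, x14, x15} = {x1, x3, x11, x15}
… ∩ ⟦northern⟧ = {x1, x3, x11, x15} ∩ {x2, x3, x4, x8, x9, x10, x12} = {x3}
So ⟦northern driver x1 invited⟧ = {x3}.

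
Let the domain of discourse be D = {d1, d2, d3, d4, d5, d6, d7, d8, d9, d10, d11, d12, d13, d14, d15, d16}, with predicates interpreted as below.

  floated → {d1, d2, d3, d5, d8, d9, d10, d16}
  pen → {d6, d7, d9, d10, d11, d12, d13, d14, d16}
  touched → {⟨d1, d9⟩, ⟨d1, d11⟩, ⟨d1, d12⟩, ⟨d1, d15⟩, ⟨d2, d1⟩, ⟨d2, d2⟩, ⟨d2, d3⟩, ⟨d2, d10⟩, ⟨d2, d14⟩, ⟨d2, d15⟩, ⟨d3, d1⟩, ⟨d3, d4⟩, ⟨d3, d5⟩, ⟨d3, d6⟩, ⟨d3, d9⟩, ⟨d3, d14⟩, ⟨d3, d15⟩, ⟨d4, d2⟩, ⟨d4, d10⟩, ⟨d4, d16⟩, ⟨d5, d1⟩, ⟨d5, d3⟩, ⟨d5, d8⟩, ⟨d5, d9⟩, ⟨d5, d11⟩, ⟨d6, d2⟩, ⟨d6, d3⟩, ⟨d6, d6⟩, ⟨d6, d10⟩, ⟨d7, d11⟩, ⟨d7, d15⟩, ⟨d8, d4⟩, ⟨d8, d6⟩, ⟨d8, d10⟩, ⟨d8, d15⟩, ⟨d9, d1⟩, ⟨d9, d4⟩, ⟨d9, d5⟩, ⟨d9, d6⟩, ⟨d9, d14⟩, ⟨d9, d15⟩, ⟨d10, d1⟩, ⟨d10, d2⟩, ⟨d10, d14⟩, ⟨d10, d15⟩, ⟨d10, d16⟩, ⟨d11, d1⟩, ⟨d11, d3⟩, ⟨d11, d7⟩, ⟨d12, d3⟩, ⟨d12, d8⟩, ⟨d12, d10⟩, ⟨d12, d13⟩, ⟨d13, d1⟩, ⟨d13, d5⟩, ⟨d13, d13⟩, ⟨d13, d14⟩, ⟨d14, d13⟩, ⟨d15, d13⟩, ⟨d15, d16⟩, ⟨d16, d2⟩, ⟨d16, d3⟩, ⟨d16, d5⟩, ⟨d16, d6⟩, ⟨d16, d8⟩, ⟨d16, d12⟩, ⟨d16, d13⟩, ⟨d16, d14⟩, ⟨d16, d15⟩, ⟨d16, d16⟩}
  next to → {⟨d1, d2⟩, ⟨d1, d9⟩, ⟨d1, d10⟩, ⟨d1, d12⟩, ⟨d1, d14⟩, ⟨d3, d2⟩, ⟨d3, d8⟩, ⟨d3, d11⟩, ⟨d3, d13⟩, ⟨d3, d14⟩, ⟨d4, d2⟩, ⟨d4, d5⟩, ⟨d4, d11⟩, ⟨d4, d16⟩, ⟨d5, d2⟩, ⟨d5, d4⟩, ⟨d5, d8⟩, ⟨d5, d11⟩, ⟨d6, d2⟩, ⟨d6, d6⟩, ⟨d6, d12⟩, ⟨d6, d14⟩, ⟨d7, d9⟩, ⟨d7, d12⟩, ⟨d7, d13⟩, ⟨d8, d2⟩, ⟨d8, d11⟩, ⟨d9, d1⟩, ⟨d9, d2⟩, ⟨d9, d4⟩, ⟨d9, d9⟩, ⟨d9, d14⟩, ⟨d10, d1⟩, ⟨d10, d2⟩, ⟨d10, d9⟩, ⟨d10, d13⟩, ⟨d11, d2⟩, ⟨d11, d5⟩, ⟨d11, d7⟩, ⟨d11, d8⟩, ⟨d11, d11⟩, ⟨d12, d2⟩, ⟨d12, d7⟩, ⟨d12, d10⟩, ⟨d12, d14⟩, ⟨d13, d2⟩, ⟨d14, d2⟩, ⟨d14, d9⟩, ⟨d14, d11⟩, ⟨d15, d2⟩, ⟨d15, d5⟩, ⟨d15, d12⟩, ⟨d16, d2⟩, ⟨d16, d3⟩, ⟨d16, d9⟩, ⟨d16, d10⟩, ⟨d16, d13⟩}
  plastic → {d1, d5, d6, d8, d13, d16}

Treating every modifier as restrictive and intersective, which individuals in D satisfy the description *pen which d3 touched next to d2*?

{d6, d9, d14}

⟦which d3 touched⟧ = {x : ⟨d3, x⟩ ∈ ⟦touched⟧} = {d1, d4, d5, d6, d9, d14, d15}
⟦next to d2⟧ = {x : ⟨x, d2⟩ ∈ ⟦next to⟧} = {d1, d3, d4, d5, d6, d8, d9, d10, d11, d12, d13, d14, d15, d16}
⟦pen⟧ = {d6, d7, d9, d10, d11, d12, d13, d14, d16}
… ∩ ⟦which d3 touched⟧ = {d6, d7, d9, d10, d11, d12, d13, d14, d16} ∩ {d1, d4, d5, d6, d9, d14, d15} = {d6, d9, d14}
… ∩ ⟦next to d2⟧ = {d6, d9, d14} ∩ {d1, d3, d4, d5, d6, d8, d9, d10, d11, d12, d13, d14, d15, d16} = {d6, d9, d14}
So ⟦pen which d3 touched next to d2⟧ = {d6, d9, d14}.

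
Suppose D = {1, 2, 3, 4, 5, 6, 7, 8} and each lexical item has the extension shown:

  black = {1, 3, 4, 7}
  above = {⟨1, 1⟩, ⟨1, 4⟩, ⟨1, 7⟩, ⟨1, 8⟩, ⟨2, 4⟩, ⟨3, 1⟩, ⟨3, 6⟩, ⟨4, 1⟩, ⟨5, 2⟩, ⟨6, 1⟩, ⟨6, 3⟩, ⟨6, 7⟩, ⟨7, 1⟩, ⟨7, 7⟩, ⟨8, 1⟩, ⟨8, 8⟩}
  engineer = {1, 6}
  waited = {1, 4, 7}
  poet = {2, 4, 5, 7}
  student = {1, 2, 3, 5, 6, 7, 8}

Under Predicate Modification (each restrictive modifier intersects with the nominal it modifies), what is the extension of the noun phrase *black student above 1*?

{1, 3, 7}

⟦above 1⟧ = {x : ⟨x, 1⟩ ∈ ⟦above⟧} = {1, 3, 4, 6, 7, 8}
⟦student⟧ = {1, 2, 3, 5, 6, 7, 8}
… ∩ ⟦above 1⟧ = {1, 2, 3, 5, 6, 7, 8} ∩ {1, 3, 4, 6, 7, 8} = {1, 3, 6, 7, 8}
… ∩ ⟦black⟧ = {1, 3, 6, 7, 8} ∩ {1, 3, 4, 7} = {1, 3, 7}
So ⟦black student above 1⟧ = {1, 3, 7}.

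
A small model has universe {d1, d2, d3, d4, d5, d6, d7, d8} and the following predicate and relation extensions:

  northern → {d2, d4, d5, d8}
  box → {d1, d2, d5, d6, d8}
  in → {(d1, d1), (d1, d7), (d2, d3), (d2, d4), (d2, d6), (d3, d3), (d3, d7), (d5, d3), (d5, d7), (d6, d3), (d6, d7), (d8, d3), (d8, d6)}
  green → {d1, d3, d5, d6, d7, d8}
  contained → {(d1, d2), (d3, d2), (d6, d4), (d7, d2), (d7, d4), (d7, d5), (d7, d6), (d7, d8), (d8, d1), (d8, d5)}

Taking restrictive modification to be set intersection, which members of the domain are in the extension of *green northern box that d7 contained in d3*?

⟦that d7 contained⟧ = {x : ⟨d7, x⟩ ∈ ⟦contained⟧} = {d2, d4, d5, d6, d8}
⟦in d3⟧ = {x : ⟨x, d3⟩ ∈ ⟦in⟧} = {d2, d3, d5, d6, d8}
⟦box⟧ = {d1, d2, d5, d6, d8}
… ∩ ⟦that d7 contained⟧ = {d1, d2, d5, d6, d8} ∩ {d2, d4, d5, d6, d8} = {d2, d5, d6, d8}
… ∩ ⟦in d3⟧ = {d2, d5, d6, d8} ∩ {d2, d3, d5, d6, d8} = {d2, d5, d6, d8}
… ∩ ⟦green⟧ = {d2, d5, d6, d8} ∩ {d1, d3, d5, d6, d7, d8} = {d5, d6, d8}
… ∩ ⟦northern⟧ = {d5, d6, d8} ∩ {d2, d4, d5, d8} = {d5, d8}
So ⟦green northern box that d7 contained in d3⟧ = {d5, d8}.

{d5, d8}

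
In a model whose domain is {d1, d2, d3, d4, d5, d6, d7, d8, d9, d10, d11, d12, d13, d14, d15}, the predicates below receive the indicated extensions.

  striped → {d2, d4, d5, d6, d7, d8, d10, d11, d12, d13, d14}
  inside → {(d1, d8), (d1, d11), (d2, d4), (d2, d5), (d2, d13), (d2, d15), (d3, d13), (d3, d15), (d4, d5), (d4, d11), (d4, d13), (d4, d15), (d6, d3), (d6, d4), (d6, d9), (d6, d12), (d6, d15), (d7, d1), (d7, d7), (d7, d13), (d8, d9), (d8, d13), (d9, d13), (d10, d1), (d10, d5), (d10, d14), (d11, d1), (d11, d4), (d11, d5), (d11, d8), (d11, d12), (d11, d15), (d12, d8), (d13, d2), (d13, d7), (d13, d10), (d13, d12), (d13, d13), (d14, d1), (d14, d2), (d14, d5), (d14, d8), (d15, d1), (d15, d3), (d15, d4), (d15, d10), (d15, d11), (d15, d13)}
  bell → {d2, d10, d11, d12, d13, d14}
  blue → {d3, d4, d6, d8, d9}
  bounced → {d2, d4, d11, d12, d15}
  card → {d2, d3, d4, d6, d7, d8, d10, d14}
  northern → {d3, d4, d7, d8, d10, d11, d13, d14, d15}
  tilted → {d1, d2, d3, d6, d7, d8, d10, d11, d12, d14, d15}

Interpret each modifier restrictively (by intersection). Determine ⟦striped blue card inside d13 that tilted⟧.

⟦inside d13⟧ = {x : ⟨x, d13⟩ ∈ ⟦inside⟧} = {d2, d3, d4, d7, d8, d9, d13, d15}
⟦that tilted⟧ = ⟦tilted⟧ = {d1, d2, d3, d6, d7, d8, d10, d11, d12, d14, d15}
⟦card⟧ = {d2, d3, d4, d6, d7, d8, d10, d14}
… ∩ ⟦inside d13⟧ = {d2, d3, d4, d6, d7, d8, d10, d14} ∩ {d2, d3, d4, d7, d8, d9, d13, d15} = {d2, d3, d4, d7, d8}
… ∩ ⟦that tilted⟧ = {d2, d3, d4, d7, d8} ∩ {d1, d2, d3, d6, d7, d8, d10, d11, d12, d14, d15} = {d2, d3, d7, d8}
… ∩ ⟦striped⟧ = {d2, d3, d7, d8} ∩ {d2, d4, d5, d6, d7, d8, d10, d11, d12, d13, d14} = {d2, d7, d8}
… ∩ ⟦blue⟧ = {d2, d7, d8} ∩ {d3, d4, d6, d8, d9} = {d8}
So ⟦striped blue card inside d13 that tilted⟧ = {d8}.

{d8}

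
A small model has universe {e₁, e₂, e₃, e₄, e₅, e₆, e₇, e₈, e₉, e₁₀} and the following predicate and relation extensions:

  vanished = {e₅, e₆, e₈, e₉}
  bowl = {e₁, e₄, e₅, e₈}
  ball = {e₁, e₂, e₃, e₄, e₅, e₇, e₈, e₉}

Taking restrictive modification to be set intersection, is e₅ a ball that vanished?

yes

⟦that vanished⟧ = ⟦vanished⟧ = {e₅, e₆, e₈, e₉}
⟦ball⟧ = {e₁, e₂, e₃, e₄, e₅, e₇, e₈, e₉}
… ∩ ⟦that vanished⟧ = {e₁, e₂, e₃, e₄, e₅, e₇, e₈, e₉} ∩ {e₅, e₆, e₈, e₉} = {e₅, e₈, e₉}
⟦ball that vanished⟧ = {e₅, e₈, e₉}; e₅ ∈ this set.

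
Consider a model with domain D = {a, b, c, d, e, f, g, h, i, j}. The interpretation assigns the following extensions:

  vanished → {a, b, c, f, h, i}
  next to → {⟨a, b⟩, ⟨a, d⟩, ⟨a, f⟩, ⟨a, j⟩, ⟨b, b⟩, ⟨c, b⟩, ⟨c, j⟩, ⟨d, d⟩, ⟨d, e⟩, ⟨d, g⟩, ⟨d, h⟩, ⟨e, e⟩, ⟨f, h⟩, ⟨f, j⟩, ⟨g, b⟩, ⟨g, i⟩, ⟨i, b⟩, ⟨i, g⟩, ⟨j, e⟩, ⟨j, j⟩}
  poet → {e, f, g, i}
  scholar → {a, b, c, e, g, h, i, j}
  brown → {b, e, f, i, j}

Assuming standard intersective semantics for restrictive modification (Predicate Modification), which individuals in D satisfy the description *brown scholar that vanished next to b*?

⟦that vanished⟧ = ⟦vanished⟧ = {a, b, c, f, h, i}
⟦next to b⟧ = {x : ⟨x, b⟩ ∈ ⟦next to⟧} = {a, b, c, g, i}
⟦scholar⟧ = {a, b, c, e, g, h, i, j}
… ∩ ⟦that vanished⟧ = {a, b, c, e, g, h, i, j} ∩ {a, b, c, f, h, i} = {a, b, c, h, i}
… ∩ ⟦next to b⟧ = {a, b, c, h, i} ∩ {a, b, c, g, i} = {a, b, c, i}
… ∩ ⟦brown⟧ = {a, b, c, i} ∩ {b, e, f, i, j} = {b, i}
So ⟦brown scholar that vanished next to b⟧ = {b, i}.

{b, i}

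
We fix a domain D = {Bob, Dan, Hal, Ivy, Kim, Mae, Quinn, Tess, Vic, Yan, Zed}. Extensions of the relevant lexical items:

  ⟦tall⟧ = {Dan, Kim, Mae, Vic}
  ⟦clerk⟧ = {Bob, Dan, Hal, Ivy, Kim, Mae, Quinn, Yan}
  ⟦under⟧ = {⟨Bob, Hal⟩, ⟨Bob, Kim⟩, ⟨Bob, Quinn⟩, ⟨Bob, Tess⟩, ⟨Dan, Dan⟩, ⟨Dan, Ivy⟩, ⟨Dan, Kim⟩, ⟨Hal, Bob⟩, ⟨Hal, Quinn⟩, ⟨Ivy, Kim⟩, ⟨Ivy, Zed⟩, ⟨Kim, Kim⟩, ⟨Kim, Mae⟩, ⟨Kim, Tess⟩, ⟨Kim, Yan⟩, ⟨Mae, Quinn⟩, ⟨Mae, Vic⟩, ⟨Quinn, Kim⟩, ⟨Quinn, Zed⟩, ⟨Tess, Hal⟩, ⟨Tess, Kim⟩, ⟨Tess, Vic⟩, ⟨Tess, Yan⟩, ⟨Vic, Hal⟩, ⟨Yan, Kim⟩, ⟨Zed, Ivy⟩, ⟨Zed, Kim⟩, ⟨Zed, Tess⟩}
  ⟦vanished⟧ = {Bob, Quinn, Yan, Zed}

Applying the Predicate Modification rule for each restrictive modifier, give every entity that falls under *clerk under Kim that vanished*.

⟦under Kim⟧ = {x : ⟨x, Kim⟩ ∈ ⟦under⟧} = {Bob, Dan, Ivy, Kim, Quinn, Tess, Yan, Zed}
⟦that vanished⟧ = ⟦vanished⟧ = {Bob, Quinn, Yan, Zed}
⟦clerk⟧ = {Bob, Dan, Hal, Ivy, Kim, Mae, Quinn, Yan}
… ∩ ⟦under Kim⟧ = {Bob, Dan, Hal, Ivy, Kim, Mae, Quinn, Yan} ∩ {Bob, Dan, Ivy, Kim, Quinn, Tess, Yan, Zed} = {Bob, Dan, Ivy, Kim, Quinn, Yan}
… ∩ ⟦that vanished⟧ = {Bob, Dan, Ivy, Kim, Quinn, Yan} ∩ {Bob, Quinn, Yan, Zed} = {Bob, Quinn, Yan}
So ⟦clerk under Kim that vanished⟧ = {Bob, Quinn, Yan}.

{Bob, Quinn, Yan}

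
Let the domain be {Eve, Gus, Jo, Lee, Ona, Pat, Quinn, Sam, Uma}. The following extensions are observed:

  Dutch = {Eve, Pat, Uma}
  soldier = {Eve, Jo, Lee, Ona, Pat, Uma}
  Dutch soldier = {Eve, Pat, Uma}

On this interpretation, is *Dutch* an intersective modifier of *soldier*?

yes

⟦Dutch⟧ ∩ ⟦soldier⟧ = {Eve, Pat, Uma} ∩ {Eve, Jo, Lee, Ona, Pat, Uma} = {Eve, Pat, Uma}
Observed ⟦Dutch soldier⟧ = {Eve, Pat, Uma}.
These coincide, so the modifier is intersective here.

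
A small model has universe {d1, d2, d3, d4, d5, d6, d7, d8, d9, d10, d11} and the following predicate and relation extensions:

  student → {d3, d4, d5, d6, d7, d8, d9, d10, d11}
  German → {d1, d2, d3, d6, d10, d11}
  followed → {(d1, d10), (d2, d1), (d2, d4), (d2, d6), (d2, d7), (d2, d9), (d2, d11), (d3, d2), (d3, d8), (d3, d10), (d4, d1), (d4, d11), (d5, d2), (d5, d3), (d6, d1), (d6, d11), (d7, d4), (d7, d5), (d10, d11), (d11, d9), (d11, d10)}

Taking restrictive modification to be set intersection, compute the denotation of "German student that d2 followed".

⟦that d2 followed⟧ = {x : ⟨d2, x⟩ ∈ ⟦followed⟧} = {d1, d4, d6, d7, d9, d11}
⟦student⟧ = {d3, d4, d5, d6, d7, d8, d9, d10, d11}
… ∩ ⟦that d2 followed⟧ = {d3, d4, d5, d6, d7, d8, d9, d10, d11} ∩ {d1, d4, d6, d7, d9, d11} = {d4, d6, d7, d9, d11}
… ∩ ⟦German⟧ = {d4, d6, d7, d9, d11} ∩ {d1, d2, d3, d6, d10, d11} = {d6, d11}
So ⟦German student that d2 followed⟧ = {d6, d11}.

{d6, d11}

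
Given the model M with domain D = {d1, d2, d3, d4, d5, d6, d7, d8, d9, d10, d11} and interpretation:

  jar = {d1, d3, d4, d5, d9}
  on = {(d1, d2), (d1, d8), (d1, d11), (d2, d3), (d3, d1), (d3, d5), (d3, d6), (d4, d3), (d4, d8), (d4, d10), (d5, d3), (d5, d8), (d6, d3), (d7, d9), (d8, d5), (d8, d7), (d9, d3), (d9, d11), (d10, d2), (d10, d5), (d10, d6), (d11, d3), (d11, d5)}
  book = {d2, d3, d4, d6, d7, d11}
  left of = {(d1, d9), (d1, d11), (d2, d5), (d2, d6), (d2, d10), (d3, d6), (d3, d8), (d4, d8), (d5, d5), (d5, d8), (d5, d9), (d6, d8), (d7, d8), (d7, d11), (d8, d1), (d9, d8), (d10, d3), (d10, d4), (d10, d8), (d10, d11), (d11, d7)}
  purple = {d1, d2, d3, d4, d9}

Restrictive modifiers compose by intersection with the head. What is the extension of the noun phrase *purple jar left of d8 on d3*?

⟦left of d8⟧ = {x : ⟨x, d8⟩ ∈ ⟦left of⟧} = {d3, d4, d5, d6, d7, d9, d10}
⟦on d3⟧ = {x : ⟨x, d3⟩ ∈ ⟦on⟧} = {d2, d4, d5, d6, d9, d11}
⟦jar⟧ = {d1, d3, d4, d5, d9}
… ∩ ⟦left of d8⟧ = {d1, d3, d4, d5, d9} ∩ {d3, d4, d5, d6, d7, d9, d10} = {d3, d4, d5, d9}
… ∩ ⟦on d3⟧ = {d3, d4, d5, d9} ∩ {d2, d4, d5, d6, d9, d11} = {d4, d5, d9}
… ∩ ⟦purple⟧ = {d4, d5, d9} ∩ {d1, d2, d3, d4, d9} = {d4, d9}
So ⟦purple jar left of d8 on d3⟧ = {d4, d9}.

{d4, d9}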